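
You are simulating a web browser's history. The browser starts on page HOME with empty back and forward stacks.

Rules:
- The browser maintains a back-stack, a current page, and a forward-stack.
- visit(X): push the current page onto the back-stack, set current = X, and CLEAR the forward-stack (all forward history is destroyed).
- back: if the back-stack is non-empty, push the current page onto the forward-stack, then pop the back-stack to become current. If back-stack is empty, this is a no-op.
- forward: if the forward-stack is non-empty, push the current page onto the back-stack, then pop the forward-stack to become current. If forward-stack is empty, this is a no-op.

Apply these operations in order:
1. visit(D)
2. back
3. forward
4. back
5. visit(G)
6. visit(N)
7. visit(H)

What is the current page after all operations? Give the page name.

Answer: H

Derivation:
After 1 (visit(D)): cur=D back=1 fwd=0
After 2 (back): cur=HOME back=0 fwd=1
After 3 (forward): cur=D back=1 fwd=0
After 4 (back): cur=HOME back=0 fwd=1
After 5 (visit(G)): cur=G back=1 fwd=0
After 6 (visit(N)): cur=N back=2 fwd=0
After 7 (visit(H)): cur=H back=3 fwd=0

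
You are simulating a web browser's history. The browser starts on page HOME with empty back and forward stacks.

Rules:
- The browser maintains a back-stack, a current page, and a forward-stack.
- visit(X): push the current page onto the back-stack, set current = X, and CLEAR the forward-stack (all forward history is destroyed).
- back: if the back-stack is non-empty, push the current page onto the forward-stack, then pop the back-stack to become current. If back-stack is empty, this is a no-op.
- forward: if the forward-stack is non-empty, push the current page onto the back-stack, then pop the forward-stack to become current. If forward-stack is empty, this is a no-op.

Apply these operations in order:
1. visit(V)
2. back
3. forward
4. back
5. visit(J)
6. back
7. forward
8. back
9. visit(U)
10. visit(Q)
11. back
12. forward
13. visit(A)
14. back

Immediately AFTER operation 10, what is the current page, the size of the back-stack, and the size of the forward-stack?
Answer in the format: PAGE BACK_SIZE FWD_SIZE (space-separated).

After 1 (visit(V)): cur=V back=1 fwd=0
After 2 (back): cur=HOME back=0 fwd=1
After 3 (forward): cur=V back=1 fwd=0
After 4 (back): cur=HOME back=0 fwd=1
After 5 (visit(J)): cur=J back=1 fwd=0
After 6 (back): cur=HOME back=0 fwd=1
After 7 (forward): cur=J back=1 fwd=0
After 8 (back): cur=HOME back=0 fwd=1
After 9 (visit(U)): cur=U back=1 fwd=0
After 10 (visit(Q)): cur=Q back=2 fwd=0

Q 2 0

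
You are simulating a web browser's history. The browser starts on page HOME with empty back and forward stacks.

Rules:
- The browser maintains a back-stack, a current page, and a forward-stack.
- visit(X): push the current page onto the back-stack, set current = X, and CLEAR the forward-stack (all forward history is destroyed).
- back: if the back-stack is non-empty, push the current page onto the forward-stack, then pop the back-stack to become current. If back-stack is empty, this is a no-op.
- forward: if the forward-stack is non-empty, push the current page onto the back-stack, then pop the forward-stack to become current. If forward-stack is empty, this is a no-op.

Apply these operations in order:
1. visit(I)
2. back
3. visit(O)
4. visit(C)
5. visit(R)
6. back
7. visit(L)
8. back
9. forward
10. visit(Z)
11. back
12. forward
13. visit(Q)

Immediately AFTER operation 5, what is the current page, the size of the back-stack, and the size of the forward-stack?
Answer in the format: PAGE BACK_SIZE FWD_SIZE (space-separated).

After 1 (visit(I)): cur=I back=1 fwd=0
After 2 (back): cur=HOME back=0 fwd=1
After 3 (visit(O)): cur=O back=1 fwd=0
After 4 (visit(C)): cur=C back=2 fwd=0
After 5 (visit(R)): cur=R back=3 fwd=0

R 3 0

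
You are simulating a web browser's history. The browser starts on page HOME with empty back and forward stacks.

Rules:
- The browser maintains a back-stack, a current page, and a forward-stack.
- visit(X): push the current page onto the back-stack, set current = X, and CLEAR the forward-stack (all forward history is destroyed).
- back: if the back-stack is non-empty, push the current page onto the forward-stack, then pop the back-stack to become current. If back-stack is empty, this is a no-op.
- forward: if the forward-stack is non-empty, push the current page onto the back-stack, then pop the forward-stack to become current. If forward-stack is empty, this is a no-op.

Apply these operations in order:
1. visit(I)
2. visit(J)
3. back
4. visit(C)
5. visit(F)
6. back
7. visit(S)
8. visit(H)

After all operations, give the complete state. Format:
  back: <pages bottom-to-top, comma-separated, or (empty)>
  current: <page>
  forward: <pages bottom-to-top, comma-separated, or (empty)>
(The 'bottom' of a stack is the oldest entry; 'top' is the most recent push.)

Answer: back: HOME,I,C,S
current: H
forward: (empty)

Derivation:
After 1 (visit(I)): cur=I back=1 fwd=0
After 2 (visit(J)): cur=J back=2 fwd=0
After 3 (back): cur=I back=1 fwd=1
After 4 (visit(C)): cur=C back=2 fwd=0
After 5 (visit(F)): cur=F back=3 fwd=0
After 6 (back): cur=C back=2 fwd=1
After 7 (visit(S)): cur=S back=3 fwd=0
After 8 (visit(H)): cur=H back=4 fwd=0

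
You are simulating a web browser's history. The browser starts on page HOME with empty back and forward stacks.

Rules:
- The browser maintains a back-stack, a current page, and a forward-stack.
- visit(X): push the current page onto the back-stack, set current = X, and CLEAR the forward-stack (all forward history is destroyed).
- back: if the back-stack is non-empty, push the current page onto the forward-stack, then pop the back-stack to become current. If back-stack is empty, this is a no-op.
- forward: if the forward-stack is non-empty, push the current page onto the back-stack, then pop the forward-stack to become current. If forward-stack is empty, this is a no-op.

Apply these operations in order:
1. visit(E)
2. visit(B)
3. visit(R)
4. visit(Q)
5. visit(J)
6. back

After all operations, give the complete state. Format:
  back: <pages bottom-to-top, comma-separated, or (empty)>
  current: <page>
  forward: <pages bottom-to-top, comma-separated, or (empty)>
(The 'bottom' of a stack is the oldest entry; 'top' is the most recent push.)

After 1 (visit(E)): cur=E back=1 fwd=0
After 2 (visit(B)): cur=B back=2 fwd=0
After 3 (visit(R)): cur=R back=3 fwd=0
After 4 (visit(Q)): cur=Q back=4 fwd=0
After 5 (visit(J)): cur=J back=5 fwd=0
After 6 (back): cur=Q back=4 fwd=1

Answer: back: HOME,E,B,R
current: Q
forward: J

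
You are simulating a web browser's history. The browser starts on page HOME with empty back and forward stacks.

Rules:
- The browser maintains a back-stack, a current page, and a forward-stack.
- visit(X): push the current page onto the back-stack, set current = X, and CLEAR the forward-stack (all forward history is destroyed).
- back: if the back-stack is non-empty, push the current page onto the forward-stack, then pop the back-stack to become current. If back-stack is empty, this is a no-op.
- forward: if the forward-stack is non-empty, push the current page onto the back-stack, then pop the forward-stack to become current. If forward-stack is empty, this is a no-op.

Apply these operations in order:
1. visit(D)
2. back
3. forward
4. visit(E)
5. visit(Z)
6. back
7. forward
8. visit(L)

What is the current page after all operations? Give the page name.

After 1 (visit(D)): cur=D back=1 fwd=0
After 2 (back): cur=HOME back=0 fwd=1
After 3 (forward): cur=D back=1 fwd=0
After 4 (visit(E)): cur=E back=2 fwd=0
After 5 (visit(Z)): cur=Z back=3 fwd=0
After 6 (back): cur=E back=2 fwd=1
After 7 (forward): cur=Z back=3 fwd=0
After 8 (visit(L)): cur=L back=4 fwd=0

Answer: L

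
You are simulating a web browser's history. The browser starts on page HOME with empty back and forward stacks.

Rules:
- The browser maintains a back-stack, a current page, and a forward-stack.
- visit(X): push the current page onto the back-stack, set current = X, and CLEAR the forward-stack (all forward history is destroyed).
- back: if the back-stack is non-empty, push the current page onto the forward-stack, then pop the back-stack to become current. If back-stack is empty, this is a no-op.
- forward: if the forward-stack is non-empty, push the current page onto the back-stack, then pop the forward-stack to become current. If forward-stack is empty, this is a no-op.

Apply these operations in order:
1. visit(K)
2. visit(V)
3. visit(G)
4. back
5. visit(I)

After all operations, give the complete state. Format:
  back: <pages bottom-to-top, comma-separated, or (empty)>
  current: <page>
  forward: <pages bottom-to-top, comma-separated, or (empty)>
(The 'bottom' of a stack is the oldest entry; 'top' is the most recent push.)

Answer: back: HOME,K,V
current: I
forward: (empty)

Derivation:
After 1 (visit(K)): cur=K back=1 fwd=0
After 2 (visit(V)): cur=V back=2 fwd=0
After 3 (visit(G)): cur=G back=3 fwd=0
After 4 (back): cur=V back=2 fwd=1
After 5 (visit(I)): cur=I back=3 fwd=0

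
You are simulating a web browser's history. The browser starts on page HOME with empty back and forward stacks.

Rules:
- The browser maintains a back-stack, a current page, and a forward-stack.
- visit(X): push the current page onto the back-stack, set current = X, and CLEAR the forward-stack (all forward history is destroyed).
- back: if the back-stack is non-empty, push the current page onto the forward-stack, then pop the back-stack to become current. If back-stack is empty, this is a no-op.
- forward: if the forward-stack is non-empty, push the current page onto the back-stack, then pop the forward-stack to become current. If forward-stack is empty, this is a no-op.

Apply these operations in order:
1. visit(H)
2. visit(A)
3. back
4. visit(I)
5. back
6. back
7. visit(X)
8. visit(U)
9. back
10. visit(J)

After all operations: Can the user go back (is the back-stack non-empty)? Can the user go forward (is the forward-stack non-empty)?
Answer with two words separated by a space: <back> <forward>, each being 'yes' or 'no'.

Answer: yes no

Derivation:
After 1 (visit(H)): cur=H back=1 fwd=0
After 2 (visit(A)): cur=A back=2 fwd=0
After 3 (back): cur=H back=1 fwd=1
After 4 (visit(I)): cur=I back=2 fwd=0
After 5 (back): cur=H back=1 fwd=1
After 6 (back): cur=HOME back=0 fwd=2
After 7 (visit(X)): cur=X back=1 fwd=0
After 8 (visit(U)): cur=U back=2 fwd=0
After 9 (back): cur=X back=1 fwd=1
After 10 (visit(J)): cur=J back=2 fwd=0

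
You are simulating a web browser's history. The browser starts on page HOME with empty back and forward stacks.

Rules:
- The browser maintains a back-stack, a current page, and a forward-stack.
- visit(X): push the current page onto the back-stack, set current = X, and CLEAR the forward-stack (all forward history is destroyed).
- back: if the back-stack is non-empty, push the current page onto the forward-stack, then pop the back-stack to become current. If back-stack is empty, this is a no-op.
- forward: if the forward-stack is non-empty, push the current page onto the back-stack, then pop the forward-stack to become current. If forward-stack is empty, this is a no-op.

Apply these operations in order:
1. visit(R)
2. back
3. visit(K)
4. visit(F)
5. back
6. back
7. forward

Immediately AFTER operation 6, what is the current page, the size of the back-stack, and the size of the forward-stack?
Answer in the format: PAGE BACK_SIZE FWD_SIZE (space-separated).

After 1 (visit(R)): cur=R back=1 fwd=0
After 2 (back): cur=HOME back=0 fwd=1
After 3 (visit(K)): cur=K back=1 fwd=0
After 4 (visit(F)): cur=F back=2 fwd=0
After 5 (back): cur=K back=1 fwd=1
After 6 (back): cur=HOME back=0 fwd=2

HOME 0 2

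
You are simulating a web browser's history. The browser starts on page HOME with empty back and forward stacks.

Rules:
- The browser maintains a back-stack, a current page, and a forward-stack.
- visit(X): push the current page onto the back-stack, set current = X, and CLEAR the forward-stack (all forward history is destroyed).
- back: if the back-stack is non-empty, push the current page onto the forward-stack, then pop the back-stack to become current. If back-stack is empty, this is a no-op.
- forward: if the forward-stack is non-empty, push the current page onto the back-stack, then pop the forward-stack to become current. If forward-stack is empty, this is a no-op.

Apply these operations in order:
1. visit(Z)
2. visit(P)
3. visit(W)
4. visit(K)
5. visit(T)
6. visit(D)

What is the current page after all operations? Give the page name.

Answer: D

Derivation:
After 1 (visit(Z)): cur=Z back=1 fwd=0
After 2 (visit(P)): cur=P back=2 fwd=0
After 3 (visit(W)): cur=W back=3 fwd=0
After 4 (visit(K)): cur=K back=4 fwd=0
After 5 (visit(T)): cur=T back=5 fwd=0
After 6 (visit(D)): cur=D back=6 fwd=0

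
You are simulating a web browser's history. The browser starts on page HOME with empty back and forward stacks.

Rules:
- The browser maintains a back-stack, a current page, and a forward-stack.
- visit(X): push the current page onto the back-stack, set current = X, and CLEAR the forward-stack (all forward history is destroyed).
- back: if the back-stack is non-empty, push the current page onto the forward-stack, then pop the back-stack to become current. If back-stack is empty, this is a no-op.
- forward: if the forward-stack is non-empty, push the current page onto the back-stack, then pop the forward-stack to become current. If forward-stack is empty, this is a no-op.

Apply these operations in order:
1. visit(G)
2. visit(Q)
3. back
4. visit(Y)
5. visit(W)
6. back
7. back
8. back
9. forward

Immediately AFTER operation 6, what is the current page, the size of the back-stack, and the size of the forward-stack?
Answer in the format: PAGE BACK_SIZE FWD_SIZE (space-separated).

After 1 (visit(G)): cur=G back=1 fwd=0
After 2 (visit(Q)): cur=Q back=2 fwd=0
After 3 (back): cur=G back=1 fwd=1
After 4 (visit(Y)): cur=Y back=2 fwd=0
After 5 (visit(W)): cur=W back=3 fwd=0
After 6 (back): cur=Y back=2 fwd=1

Y 2 1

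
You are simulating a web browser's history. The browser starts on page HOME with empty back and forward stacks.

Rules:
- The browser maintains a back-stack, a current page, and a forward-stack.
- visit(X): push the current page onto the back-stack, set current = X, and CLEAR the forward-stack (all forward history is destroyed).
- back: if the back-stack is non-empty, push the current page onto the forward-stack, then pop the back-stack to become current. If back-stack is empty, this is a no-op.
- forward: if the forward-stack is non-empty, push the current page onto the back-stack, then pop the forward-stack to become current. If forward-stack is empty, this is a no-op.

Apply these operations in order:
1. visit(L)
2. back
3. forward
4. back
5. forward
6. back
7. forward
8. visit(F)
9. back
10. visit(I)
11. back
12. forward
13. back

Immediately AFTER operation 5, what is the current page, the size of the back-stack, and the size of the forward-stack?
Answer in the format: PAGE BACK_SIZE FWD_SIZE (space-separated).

After 1 (visit(L)): cur=L back=1 fwd=0
After 2 (back): cur=HOME back=0 fwd=1
After 3 (forward): cur=L back=1 fwd=0
After 4 (back): cur=HOME back=0 fwd=1
After 5 (forward): cur=L back=1 fwd=0

L 1 0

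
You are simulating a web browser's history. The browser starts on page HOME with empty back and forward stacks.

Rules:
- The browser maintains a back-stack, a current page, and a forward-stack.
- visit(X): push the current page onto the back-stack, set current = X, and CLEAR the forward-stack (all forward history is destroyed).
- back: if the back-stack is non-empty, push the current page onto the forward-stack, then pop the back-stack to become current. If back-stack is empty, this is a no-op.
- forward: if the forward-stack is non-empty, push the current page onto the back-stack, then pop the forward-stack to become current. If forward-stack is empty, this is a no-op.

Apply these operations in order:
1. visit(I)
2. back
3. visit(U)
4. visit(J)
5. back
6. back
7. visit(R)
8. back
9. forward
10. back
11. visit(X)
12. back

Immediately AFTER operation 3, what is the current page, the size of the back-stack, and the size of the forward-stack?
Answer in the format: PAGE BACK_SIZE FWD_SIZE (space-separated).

After 1 (visit(I)): cur=I back=1 fwd=0
After 2 (back): cur=HOME back=0 fwd=1
After 3 (visit(U)): cur=U back=1 fwd=0

U 1 0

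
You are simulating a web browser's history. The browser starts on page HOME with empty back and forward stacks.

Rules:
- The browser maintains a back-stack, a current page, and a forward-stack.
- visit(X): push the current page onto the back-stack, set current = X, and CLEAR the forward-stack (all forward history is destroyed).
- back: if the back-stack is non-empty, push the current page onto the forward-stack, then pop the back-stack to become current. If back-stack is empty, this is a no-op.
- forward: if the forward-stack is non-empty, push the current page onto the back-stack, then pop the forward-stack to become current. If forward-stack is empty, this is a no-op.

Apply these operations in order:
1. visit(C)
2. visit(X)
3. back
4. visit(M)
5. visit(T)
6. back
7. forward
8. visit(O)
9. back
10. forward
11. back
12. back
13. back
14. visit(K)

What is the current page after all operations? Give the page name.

After 1 (visit(C)): cur=C back=1 fwd=0
After 2 (visit(X)): cur=X back=2 fwd=0
After 3 (back): cur=C back=1 fwd=1
After 4 (visit(M)): cur=M back=2 fwd=0
After 5 (visit(T)): cur=T back=3 fwd=0
After 6 (back): cur=M back=2 fwd=1
After 7 (forward): cur=T back=3 fwd=0
After 8 (visit(O)): cur=O back=4 fwd=0
After 9 (back): cur=T back=3 fwd=1
After 10 (forward): cur=O back=4 fwd=0
After 11 (back): cur=T back=3 fwd=1
After 12 (back): cur=M back=2 fwd=2
After 13 (back): cur=C back=1 fwd=3
After 14 (visit(K)): cur=K back=2 fwd=0

Answer: K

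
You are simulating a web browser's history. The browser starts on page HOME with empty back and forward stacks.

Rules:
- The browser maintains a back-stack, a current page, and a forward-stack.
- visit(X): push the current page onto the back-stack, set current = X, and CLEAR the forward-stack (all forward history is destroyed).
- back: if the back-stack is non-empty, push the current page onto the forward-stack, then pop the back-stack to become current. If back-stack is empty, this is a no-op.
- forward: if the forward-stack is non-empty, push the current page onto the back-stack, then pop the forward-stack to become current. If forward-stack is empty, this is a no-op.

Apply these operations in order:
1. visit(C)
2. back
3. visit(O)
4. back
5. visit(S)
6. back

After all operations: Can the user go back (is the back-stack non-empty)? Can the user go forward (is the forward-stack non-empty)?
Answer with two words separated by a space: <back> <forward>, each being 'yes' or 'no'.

Answer: no yes

Derivation:
After 1 (visit(C)): cur=C back=1 fwd=0
After 2 (back): cur=HOME back=0 fwd=1
After 3 (visit(O)): cur=O back=1 fwd=0
After 4 (back): cur=HOME back=0 fwd=1
After 5 (visit(S)): cur=S back=1 fwd=0
After 6 (back): cur=HOME back=0 fwd=1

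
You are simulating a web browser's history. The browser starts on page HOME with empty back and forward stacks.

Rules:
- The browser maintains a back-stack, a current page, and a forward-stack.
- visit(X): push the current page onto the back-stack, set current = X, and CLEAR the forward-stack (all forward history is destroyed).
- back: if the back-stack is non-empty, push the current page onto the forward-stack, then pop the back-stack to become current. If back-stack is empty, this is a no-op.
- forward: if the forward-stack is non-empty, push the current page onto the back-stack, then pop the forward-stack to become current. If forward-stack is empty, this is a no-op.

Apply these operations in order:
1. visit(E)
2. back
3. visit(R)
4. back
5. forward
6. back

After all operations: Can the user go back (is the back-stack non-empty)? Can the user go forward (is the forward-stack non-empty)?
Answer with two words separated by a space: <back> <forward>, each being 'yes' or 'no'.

After 1 (visit(E)): cur=E back=1 fwd=0
After 2 (back): cur=HOME back=0 fwd=1
After 3 (visit(R)): cur=R back=1 fwd=0
After 4 (back): cur=HOME back=0 fwd=1
After 5 (forward): cur=R back=1 fwd=0
After 6 (back): cur=HOME back=0 fwd=1

Answer: no yes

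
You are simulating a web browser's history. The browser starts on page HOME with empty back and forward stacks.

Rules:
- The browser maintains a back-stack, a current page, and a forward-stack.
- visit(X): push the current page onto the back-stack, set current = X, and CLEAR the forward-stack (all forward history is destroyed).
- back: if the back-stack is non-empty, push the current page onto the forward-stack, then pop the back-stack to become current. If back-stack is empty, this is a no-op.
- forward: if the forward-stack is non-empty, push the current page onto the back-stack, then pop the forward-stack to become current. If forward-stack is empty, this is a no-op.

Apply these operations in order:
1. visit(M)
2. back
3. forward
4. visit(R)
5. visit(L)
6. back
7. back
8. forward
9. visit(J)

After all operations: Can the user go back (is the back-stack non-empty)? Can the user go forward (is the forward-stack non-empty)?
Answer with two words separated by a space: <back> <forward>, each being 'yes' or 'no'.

After 1 (visit(M)): cur=M back=1 fwd=0
After 2 (back): cur=HOME back=0 fwd=1
After 3 (forward): cur=M back=1 fwd=0
After 4 (visit(R)): cur=R back=2 fwd=0
After 5 (visit(L)): cur=L back=3 fwd=0
After 6 (back): cur=R back=2 fwd=1
After 7 (back): cur=M back=1 fwd=2
After 8 (forward): cur=R back=2 fwd=1
After 9 (visit(J)): cur=J back=3 fwd=0

Answer: yes no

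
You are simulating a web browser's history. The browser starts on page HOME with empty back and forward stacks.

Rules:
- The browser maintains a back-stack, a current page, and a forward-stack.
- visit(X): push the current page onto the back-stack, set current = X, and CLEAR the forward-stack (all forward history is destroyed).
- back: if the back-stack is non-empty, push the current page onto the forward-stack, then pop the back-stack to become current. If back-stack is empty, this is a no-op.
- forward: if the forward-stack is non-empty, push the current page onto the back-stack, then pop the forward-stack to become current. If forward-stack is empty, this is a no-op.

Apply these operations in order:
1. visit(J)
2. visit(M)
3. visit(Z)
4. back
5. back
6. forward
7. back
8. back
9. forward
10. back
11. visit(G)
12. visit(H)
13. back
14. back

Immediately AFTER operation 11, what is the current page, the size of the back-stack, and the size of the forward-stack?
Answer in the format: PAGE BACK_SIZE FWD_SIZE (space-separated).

After 1 (visit(J)): cur=J back=1 fwd=0
After 2 (visit(M)): cur=M back=2 fwd=0
After 3 (visit(Z)): cur=Z back=3 fwd=0
After 4 (back): cur=M back=2 fwd=1
After 5 (back): cur=J back=1 fwd=2
After 6 (forward): cur=M back=2 fwd=1
After 7 (back): cur=J back=1 fwd=2
After 8 (back): cur=HOME back=0 fwd=3
After 9 (forward): cur=J back=1 fwd=2
After 10 (back): cur=HOME back=0 fwd=3
After 11 (visit(G)): cur=G back=1 fwd=0

G 1 0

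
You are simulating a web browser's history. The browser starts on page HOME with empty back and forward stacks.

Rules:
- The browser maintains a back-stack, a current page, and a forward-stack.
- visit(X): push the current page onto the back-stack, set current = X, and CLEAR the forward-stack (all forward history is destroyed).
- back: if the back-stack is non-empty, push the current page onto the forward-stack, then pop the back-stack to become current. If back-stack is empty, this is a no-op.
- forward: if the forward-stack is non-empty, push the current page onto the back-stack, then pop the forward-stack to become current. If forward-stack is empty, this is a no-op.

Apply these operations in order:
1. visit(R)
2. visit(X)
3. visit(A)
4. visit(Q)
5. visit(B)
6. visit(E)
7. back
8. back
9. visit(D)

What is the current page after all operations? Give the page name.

Answer: D

Derivation:
After 1 (visit(R)): cur=R back=1 fwd=0
After 2 (visit(X)): cur=X back=2 fwd=0
After 3 (visit(A)): cur=A back=3 fwd=0
After 4 (visit(Q)): cur=Q back=4 fwd=0
After 5 (visit(B)): cur=B back=5 fwd=0
After 6 (visit(E)): cur=E back=6 fwd=0
After 7 (back): cur=B back=5 fwd=1
After 8 (back): cur=Q back=4 fwd=2
After 9 (visit(D)): cur=D back=5 fwd=0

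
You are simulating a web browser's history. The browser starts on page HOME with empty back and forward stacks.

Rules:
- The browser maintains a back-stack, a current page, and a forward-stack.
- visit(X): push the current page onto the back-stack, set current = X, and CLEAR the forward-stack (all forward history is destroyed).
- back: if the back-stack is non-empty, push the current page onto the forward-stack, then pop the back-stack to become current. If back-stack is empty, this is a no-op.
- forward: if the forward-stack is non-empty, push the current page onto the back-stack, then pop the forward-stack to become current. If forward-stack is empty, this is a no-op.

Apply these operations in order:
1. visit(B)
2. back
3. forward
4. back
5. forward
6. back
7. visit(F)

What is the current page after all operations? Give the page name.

After 1 (visit(B)): cur=B back=1 fwd=0
After 2 (back): cur=HOME back=0 fwd=1
After 3 (forward): cur=B back=1 fwd=0
After 4 (back): cur=HOME back=0 fwd=1
After 5 (forward): cur=B back=1 fwd=0
After 6 (back): cur=HOME back=0 fwd=1
After 7 (visit(F)): cur=F back=1 fwd=0

Answer: F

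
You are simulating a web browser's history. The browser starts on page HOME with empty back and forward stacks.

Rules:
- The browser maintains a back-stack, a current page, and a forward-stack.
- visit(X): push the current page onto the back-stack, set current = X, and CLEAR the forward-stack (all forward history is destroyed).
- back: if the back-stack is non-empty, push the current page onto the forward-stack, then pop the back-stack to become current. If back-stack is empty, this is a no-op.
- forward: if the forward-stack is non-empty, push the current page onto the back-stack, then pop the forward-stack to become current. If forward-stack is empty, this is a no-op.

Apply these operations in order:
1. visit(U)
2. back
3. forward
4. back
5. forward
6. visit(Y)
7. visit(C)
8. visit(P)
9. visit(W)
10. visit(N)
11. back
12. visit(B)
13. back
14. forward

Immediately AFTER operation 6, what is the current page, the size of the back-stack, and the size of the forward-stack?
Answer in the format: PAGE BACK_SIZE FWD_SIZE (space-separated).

After 1 (visit(U)): cur=U back=1 fwd=0
After 2 (back): cur=HOME back=0 fwd=1
After 3 (forward): cur=U back=1 fwd=0
After 4 (back): cur=HOME back=0 fwd=1
After 5 (forward): cur=U back=1 fwd=0
After 6 (visit(Y)): cur=Y back=2 fwd=0

Y 2 0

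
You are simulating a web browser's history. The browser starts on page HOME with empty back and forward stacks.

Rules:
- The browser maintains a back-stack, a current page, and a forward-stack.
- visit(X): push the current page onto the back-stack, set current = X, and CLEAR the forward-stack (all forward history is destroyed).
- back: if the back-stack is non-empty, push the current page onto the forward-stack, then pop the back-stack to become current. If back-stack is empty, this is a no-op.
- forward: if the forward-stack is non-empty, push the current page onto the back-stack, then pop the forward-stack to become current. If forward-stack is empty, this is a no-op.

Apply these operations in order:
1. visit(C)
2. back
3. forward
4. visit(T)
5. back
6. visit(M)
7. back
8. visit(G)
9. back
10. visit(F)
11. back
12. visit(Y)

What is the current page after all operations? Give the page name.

After 1 (visit(C)): cur=C back=1 fwd=0
After 2 (back): cur=HOME back=0 fwd=1
After 3 (forward): cur=C back=1 fwd=0
After 4 (visit(T)): cur=T back=2 fwd=0
After 5 (back): cur=C back=1 fwd=1
After 6 (visit(M)): cur=M back=2 fwd=0
After 7 (back): cur=C back=1 fwd=1
After 8 (visit(G)): cur=G back=2 fwd=0
After 9 (back): cur=C back=1 fwd=1
After 10 (visit(F)): cur=F back=2 fwd=0
After 11 (back): cur=C back=1 fwd=1
After 12 (visit(Y)): cur=Y back=2 fwd=0

Answer: Y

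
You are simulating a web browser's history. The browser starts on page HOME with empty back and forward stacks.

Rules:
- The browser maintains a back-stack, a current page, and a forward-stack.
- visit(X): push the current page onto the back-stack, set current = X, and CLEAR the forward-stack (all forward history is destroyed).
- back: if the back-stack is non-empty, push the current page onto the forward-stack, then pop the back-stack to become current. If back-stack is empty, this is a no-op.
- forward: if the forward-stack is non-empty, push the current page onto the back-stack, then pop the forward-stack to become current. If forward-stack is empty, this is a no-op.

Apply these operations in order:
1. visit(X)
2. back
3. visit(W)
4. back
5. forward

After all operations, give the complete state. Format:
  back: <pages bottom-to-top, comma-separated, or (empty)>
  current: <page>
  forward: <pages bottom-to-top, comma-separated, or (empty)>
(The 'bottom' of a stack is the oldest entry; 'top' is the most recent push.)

Answer: back: HOME
current: W
forward: (empty)

Derivation:
After 1 (visit(X)): cur=X back=1 fwd=0
After 2 (back): cur=HOME back=0 fwd=1
After 3 (visit(W)): cur=W back=1 fwd=0
After 4 (back): cur=HOME back=0 fwd=1
After 5 (forward): cur=W back=1 fwd=0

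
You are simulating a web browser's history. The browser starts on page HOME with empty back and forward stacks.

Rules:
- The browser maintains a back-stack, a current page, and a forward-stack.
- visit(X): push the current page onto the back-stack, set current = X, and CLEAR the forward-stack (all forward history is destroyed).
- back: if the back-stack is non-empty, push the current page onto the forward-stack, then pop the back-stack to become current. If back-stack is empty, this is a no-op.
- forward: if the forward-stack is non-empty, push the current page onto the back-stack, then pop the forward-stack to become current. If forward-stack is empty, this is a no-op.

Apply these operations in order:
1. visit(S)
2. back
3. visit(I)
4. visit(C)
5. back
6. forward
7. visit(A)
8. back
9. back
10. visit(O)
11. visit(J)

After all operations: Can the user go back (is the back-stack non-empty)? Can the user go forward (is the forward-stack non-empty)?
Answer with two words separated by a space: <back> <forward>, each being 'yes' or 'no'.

Answer: yes no

Derivation:
After 1 (visit(S)): cur=S back=1 fwd=0
After 2 (back): cur=HOME back=0 fwd=1
After 3 (visit(I)): cur=I back=1 fwd=0
After 4 (visit(C)): cur=C back=2 fwd=0
After 5 (back): cur=I back=1 fwd=1
After 6 (forward): cur=C back=2 fwd=0
After 7 (visit(A)): cur=A back=3 fwd=0
After 8 (back): cur=C back=2 fwd=1
After 9 (back): cur=I back=1 fwd=2
After 10 (visit(O)): cur=O back=2 fwd=0
After 11 (visit(J)): cur=J back=3 fwd=0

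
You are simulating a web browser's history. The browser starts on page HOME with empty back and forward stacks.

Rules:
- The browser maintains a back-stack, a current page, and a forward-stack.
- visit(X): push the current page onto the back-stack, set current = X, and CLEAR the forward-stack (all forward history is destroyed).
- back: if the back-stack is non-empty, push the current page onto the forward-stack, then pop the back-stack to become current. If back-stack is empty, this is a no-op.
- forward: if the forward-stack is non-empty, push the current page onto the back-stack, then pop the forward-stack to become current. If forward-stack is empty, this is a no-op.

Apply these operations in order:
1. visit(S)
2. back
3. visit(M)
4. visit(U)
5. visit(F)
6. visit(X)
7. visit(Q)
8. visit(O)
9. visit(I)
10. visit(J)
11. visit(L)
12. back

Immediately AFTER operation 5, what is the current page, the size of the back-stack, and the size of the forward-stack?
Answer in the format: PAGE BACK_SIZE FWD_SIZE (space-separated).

After 1 (visit(S)): cur=S back=1 fwd=0
After 2 (back): cur=HOME back=0 fwd=1
After 3 (visit(M)): cur=M back=1 fwd=0
After 4 (visit(U)): cur=U back=2 fwd=0
After 5 (visit(F)): cur=F back=3 fwd=0

F 3 0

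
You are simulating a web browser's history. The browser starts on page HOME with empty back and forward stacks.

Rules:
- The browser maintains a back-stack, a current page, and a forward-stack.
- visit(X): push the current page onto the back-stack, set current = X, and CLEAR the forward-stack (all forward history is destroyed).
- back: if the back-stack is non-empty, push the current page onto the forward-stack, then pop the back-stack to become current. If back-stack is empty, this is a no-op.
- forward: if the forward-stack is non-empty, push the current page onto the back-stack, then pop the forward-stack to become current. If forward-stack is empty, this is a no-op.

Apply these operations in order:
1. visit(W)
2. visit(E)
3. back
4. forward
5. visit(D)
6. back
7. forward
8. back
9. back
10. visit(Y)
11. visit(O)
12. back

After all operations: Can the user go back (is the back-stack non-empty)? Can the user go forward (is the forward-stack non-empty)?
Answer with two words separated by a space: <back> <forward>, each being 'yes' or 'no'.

Answer: yes yes

Derivation:
After 1 (visit(W)): cur=W back=1 fwd=0
After 2 (visit(E)): cur=E back=2 fwd=0
After 3 (back): cur=W back=1 fwd=1
After 4 (forward): cur=E back=2 fwd=0
After 5 (visit(D)): cur=D back=3 fwd=0
After 6 (back): cur=E back=2 fwd=1
After 7 (forward): cur=D back=3 fwd=0
After 8 (back): cur=E back=2 fwd=1
After 9 (back): cur=W back=1 fwd=2
After 10 (visit(Y)): cur=Y back=2 fwd=0
After 11 (visit(O)): cur=O back=3 fwd=0
After 12 (back): cur=Y back=2 fwd=1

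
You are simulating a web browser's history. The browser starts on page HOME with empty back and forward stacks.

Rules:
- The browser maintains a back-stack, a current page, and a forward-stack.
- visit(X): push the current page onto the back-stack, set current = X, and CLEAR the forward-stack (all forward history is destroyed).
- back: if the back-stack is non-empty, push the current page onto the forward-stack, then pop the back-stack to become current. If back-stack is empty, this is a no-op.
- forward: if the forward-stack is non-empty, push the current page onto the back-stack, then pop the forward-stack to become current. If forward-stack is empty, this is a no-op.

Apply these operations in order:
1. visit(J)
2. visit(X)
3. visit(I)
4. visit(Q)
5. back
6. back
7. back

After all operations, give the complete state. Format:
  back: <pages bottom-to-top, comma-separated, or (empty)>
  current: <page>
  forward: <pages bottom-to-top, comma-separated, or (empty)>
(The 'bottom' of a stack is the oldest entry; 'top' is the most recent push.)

After 1 (visit(J)): cur=J back=1 fwd=0
After 2 (visit(X)): cur=X back=2 fwd=0
After 3 (visit(I)): cur=I back=3 fwd=0
After 4 (visit(Q)): cur=Q back=4 fwd=0
After 5 (back): cur=I back=3 fwd=1
After 6 (back): cur=X back=2 fwd=2
After 7 (back): cur=J back=1 fwd=3

Answer: back: HOME
current: J
forward: Q,I,X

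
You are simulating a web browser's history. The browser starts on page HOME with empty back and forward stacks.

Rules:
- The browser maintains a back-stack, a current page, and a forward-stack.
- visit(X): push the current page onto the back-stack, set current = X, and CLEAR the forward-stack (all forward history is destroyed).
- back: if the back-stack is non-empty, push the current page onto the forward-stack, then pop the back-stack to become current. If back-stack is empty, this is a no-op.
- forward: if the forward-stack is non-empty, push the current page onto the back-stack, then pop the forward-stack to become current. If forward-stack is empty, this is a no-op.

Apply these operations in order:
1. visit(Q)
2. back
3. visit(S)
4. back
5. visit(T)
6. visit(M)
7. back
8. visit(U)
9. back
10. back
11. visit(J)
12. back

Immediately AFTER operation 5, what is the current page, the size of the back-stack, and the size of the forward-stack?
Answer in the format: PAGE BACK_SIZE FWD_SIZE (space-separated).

After 1 (visit(Q)): cur=Q back=1 fwd=0
After 2 (back): cur=HOME back=0 fwd=1
After 3 (visit(S)): cur=S back=1 fwd=0
After 4 (back): cur=HOME back=0 fwd=1
After 5 (visit(T)): cur=T back=1 fwd=0

T 1 0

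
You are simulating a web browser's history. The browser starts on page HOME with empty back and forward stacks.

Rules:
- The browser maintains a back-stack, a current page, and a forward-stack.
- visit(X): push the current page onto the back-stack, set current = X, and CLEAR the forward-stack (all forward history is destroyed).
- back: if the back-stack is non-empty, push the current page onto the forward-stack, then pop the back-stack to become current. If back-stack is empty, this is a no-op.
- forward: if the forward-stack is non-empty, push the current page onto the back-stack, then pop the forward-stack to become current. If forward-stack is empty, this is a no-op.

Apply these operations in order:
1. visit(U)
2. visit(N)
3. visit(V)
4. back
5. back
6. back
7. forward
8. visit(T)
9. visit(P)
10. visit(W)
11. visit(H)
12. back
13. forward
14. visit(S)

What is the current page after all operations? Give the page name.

Answer: S

Derivation:
After 1 (visit(U)): cur=U back=1 fwd=0
After 2 (visit(N)): cur=N back=2 fwd=0
After 3 (visit(V)): cur=V back=3 fwd=0
After 4 (back): cur=N back=2 fwd=1
After 5 (back): cur=U back=1 fwd=2
After 6 (back): cur=HOME back=0 fwd=3
After 7 (forward): cur=U back=1 fwd=2
After 8 (visit(T)): cur=T back=2 fwd=0
After 9 (visit(P)): cur=P back=3 fwd=0
After 10 (visit(W)): cur=W back=4 fwd=0
After 11 (visit(H)): cur=H back=5 fwd=0
After 12 (back): cur=W back=4 fwd=1
After 13 (forward): cur=H back=5 fwd=0
After 14 (visit(S)): cur=S back=6 fwd=0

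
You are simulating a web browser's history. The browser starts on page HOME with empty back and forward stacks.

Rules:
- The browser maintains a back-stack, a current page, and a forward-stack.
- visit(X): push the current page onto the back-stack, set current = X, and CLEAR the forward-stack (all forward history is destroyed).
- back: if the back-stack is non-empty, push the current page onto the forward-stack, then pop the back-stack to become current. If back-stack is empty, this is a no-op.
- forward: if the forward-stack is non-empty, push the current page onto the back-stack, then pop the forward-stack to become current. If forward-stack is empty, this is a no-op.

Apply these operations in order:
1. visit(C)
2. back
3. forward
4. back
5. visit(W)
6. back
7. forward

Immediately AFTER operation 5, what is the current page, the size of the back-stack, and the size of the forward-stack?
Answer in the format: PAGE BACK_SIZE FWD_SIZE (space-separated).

After 1 (visit(C)): cur=C back=1 fwd=0
After 2 (back): cur=HOME back=0 fwd=1
After 3 (forward): cur=C back=1 fwd=0
After 4 (back): cur=HOME back=0 fwd=1
After 5 (visit(W)): cur=W back=1 fwd=0

W 1 0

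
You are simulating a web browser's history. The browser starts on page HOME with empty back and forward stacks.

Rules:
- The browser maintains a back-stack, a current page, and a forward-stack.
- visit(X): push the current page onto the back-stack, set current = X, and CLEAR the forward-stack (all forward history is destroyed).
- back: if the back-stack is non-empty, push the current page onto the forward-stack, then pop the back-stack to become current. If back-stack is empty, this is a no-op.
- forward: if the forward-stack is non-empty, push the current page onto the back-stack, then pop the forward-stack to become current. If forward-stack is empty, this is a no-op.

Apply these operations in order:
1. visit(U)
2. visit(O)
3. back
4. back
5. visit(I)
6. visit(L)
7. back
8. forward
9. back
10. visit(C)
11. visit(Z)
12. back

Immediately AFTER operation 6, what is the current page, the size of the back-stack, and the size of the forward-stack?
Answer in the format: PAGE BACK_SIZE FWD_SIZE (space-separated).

After 1 (visit(U)): cur=U back=1 fwd=0
After 2 (visit(O)): cur=O back=2 fwd=0
After 3 (back): cur=U back=1 fwd=1
After 4 (back): cur=HOME back=0 fwd=2
After 5 (visit(I)): cur=I back=1 fwd=0
After 6 (visit(L)): cur=L back=2 fwd=0

L 2 0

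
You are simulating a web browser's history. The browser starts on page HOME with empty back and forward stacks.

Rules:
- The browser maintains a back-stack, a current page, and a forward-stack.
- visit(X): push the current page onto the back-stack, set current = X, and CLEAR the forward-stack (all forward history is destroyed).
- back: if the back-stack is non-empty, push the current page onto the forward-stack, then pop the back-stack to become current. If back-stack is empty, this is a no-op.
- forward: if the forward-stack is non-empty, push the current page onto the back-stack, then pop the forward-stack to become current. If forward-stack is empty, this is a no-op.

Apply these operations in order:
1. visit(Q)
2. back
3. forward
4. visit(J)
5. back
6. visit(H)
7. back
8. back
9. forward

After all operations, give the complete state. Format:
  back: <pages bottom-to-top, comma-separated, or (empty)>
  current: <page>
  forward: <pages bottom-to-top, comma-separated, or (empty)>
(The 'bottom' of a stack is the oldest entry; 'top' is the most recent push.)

After 1 (visit(Q)): cur=Q back=1 fwd=0
After 2 (back): cur=HOME back=0 fwd=1
After 3 (forward): cur=Q back=1 fwd=0
After 4 (visit(J)): cur=J back=2 fwd=0
After 5 (back): cur=Q back=1 fwd=1
After 6 (visit(H)): cur=H back=2 fwd=0
After 7 (back): cur=Q back=1 fwd=1
After 8 (back): cur=HOME back=0 fwd=2
After 9 (forward): cur=Q back=1 fwd=1

Answer: back: HOME
current: Q
forward: H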